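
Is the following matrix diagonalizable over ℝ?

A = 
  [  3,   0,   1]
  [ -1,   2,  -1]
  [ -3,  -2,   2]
No

Characteristic polynomial: det(λI - A) = λ³ - 7λ² + 17λ - 14
Testing integer divisors of the constant term: p(2) = 0, so (λ - 2) is a factor:
p(λ) = (λ - 2)(λ² - 5λ + 7)
λ² - 5λ + 7 = 0  ⇒  λ = (5 ± √((-5)² - 4·(7)))/2 = (5 ± √(-3))/2
  = (5 + i√3)/2,  (5 - i√3)/2
Eigenvalues: 2, (5 + i√3)/2, (5 - i√3)/2  (≈ 2, 2.5 + 0.866i, 2.5 - 0.866i)
Has complex eigenvalues (not diagonalizable over ℝ).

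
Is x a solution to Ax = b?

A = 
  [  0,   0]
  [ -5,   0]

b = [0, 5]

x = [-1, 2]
Yes

Ax = [0, 5] = b ✓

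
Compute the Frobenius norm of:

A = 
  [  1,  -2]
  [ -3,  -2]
||A||_F = 4.243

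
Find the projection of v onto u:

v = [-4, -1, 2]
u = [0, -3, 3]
v·u = (-4)(0) + (-1)(-3) + (2)(3) = 9
u·u = (0)² + (-3)² + (3)² = 18
proj_u(v) = (v·u / u·u) × u = (9/18) × u = (1/2) × u

proj_u(v) = [0, -3/2, 3/2]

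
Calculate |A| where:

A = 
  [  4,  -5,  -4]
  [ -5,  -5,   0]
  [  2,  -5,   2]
-230

Cofactor expansion along row 1:
det(A) = (4)·((-5)(2) - (0)(-5)) - (-5)·((-5)(2) - (0)(2)) + (-4)·((-5)(-5) - (-5)(2))
  = (4)(-10) - (-5)(-10) + (-4)(35)
  = -230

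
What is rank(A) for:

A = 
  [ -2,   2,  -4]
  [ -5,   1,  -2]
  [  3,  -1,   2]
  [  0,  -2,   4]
rank(A) = 2

Row reduce:
R2 → R2 - (5/2)·R1
R3 → R3 + (3/2)·R1
R3 → R3 + (1/2)·R2
R4 → R4 - (1/2)·R2
REF = 
  [ -2,   2,  -4]
  [  0,  -4,   8]
  [  0,   0,   0]
  [  0,   0,   0]
Pivot columns: 1, 2 → 2 pivots.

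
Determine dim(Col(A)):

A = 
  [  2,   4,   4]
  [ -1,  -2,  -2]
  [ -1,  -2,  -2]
dim(Col(A)) = 1

Row reduce:
R2 → R2 + (1/2)·R1
R3 → R3 + (1/2)·R1
REF = 
  [  2,   4,   4]
  [  0,   0,   0]
  [  0,   0,   0]
Pivot columns: 1 → 1 pivot.
dim(Col(A)) = number of pivot columns = 1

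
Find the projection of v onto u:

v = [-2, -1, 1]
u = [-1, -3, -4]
proj_u(v) = [-1/26, -3/26, -2/13]

v·u = (-2)(-1) + (-1)(-3) + (1)(-4) = 1
u·u = (-1)² + (-3)² + (-4)² = 26
proj_u(v) = (v·u / u·u) × u = (1/26) × u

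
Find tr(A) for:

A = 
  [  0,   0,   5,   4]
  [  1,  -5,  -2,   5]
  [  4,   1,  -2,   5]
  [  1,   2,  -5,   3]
-4

tr(A) = 0 + -5 + -2 + 3 = -4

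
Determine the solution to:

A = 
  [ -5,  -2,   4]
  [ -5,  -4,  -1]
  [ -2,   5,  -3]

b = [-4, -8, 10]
Row reduce the augmented matrix [A|b]:
R2 → R2 - (1)·R1
R3 → R3 - (2/5)·R1
R3 → R3 + (29/10)·R2
REF = 
  [     -5,      -2,       4,      -4]
  [      0,      -2,      -5,      -4]
  [      0,       0, -191/10,       0]

Back-substitution:
x₃ = 0 / (-191/10) = 0
x₂ = (-4 - (-5)(0)) / (-2) = 2
x₁ = (-4 - (-2)(2) - (4)(0)) / (-5) = 0

x = [0, 2, 0]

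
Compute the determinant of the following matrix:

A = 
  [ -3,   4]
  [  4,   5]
For a 2×2 matrix, det = ad - bc = (-3)(5) - (4)(4) = -31

det(A) = -31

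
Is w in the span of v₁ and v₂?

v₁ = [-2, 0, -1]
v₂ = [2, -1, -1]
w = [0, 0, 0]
Yes

Form the augmented matrix and row-reduce:
[v₁|v₂|w] = 
  [ -2,   2,   0]
  [  0,  -1,   0]
  [ -1,  -1,   0]
R3 → R3 - (1/2)·R1
R3 → R3 - (2)·R2
REF = 
  [ -2,   2,   0]
  [  0,  -1,   0]
  [  0,   0,   0]

No row of the form [0 0 | nonzero], so the system is consistent. Back-substitution gives c₁ = 0, c₂ = 0: w = (0)·v₁ + (0)·v₂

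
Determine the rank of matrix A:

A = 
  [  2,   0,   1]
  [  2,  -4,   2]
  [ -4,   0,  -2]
Row reduce:
R2 → R2 - (1)·R1
R3 → R3 + (2)·R1
REF = 
  [  2,   0,   1]
  [  0,  -4,   1]
  [  0,   0,   0]
Pivot columns: 1, 2 → 2 pivots.

rank(A) = 2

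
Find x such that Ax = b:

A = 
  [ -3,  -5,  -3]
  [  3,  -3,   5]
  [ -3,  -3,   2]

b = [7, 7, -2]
Row reduce the augmented matrix [A|b]:
R2 → R2 + (1)·R1
R3 → R3 - (1)·R1
R3 → R3 + (1/4)·R2
REF = 
  [   -3,    -5,    -3,     7]
  [    0,    -8,     2,    14]
  [    0,     0,  11/2, -11/2]

Back-substitution:
x₃ = (-11/2) / (11/2) = -1
x₂ = (14 - (2)(-1)) / (-8) = -2
x₁ = (7 - (-5)(-2) - (-3)(-1)) / (-3) = 2

x = [2, -2, -1]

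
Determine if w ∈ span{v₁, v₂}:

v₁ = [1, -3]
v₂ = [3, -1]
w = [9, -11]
Yes

Form the augmented matrix and row-reduce:
[v₁|v₂|w] = 
  [  1,   3,   9]
  [ -3,  -1, -11]
R2 → R2 + (3)·R1
REF = 
  [  1,   3,   9]
  [  0,   8,  16]

No row of the form [0 0 | nonzero], so the system is consistent. Back-substitution gives c₁ = 3, c₂ = 2: w = (3)·v₁ + (2)·v₂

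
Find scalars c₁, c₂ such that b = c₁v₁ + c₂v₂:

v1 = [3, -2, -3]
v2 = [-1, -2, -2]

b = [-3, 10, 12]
c1 = -2, c2 = -3

b = -2·v1 + -3·v2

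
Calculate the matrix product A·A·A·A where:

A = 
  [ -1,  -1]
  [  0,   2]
A² = A·A:
A²[1,1] = (-1)(-1) + (-1)(0) = 1
A²[1,2] = (-1)(-1) + (-1)(2) = -1
A²[2,1] = (0)(-1) + (2)(0) = 0
A²[2,2] = (0)(-1) + (2)(2) = 4
A² = 
  [  1,  -1]
  [  0,   4]

A^3 = A^2·A:
A^3[1,1] = (1)(-1) + (-1)(0) = -1
A^3[1,2] = (1)(-1) + (-1)(2) = -3
A^3[2,1] = (0)(-1) + (4)(0) = 0
A^3[2,2] = (0)(-1) + (4)(2) = 8
A^3 = 
  [ -1,  -3]
  [  0,   8]

A^4 = A^3·A:
A^4[1,1] = (-1)(-1) + (-3)(0) = 1
A^4[1,2] = (-1)(-1) + (-3)(2) = -5
A^4[2,1] = (0)(-1) + (8)(0) = 0
A^4[2,2] = (0)(-1) + (8)(2) = 16
A^4 = 
  [  1,  -5]
  [  0,  16]

Therefore
A^4 = 
  [  1,  -5]
  [  0,  16]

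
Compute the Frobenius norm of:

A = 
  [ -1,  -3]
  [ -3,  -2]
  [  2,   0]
||A||_F = 5.196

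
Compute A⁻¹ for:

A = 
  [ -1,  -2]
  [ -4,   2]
det(A) = (-1)(2) - (-2)(-4) = -10
For a 2×2 matrix, A⁻¹ = (1/det(A)) · [[d, -b], [-c, a]]
    = (-1/10) · [[2, 2], [4, -1]]

A⁻¹ = 
  [-1/5, -1/5]
  [-2/5, 1/10]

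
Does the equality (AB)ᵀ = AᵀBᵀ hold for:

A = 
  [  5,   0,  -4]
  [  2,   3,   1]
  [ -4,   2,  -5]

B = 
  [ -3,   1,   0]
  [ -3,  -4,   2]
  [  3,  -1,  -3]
No

(AB)ᵀ = 
  [-27, -12,  -9]
  [  9, -11,  -7]
  [ 12,   3,  19]

AᵀBᵀ = 
  [-13, -31,  25]
  [  3,  -8,  -9]
  [ 13,  -2,   2]

The two matrices differ, so (AB)ᵀ ≠ AᵀBᵀ in general. The correct identity is (AB)ᵀ = BᵀAᵀ.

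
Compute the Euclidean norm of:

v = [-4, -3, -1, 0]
5.099

||v||₂ = √((-4)² + (-3)² + (-1)² + (0)²) = √26 = 5.099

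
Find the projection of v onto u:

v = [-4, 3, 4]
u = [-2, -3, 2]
proj_u(v) = [-14/17, -21/17, 14/17]

v·u = (-4)(-2) + (3)(-3) + (4)(2) = 7
u·u = (-2)² + (-3)² + (2)² = 17
proj_u(v) = (v·u / u·u) × u = (7/17) × u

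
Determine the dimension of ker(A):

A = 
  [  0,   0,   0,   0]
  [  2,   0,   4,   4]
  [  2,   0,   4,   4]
nullity(A) = 3

Row reduce:
Swap R1 ↔ R2
R3 → R3 - (1)·R1
REF = 
  [  2,   0,   4,   4]
  [  0,   0,   0,   0]
  [  0,   0,   0,   0]
Pivot columns: 1 → 1 pivot.
rank(A) = 1, so nullity(A) = 4 - 1 = 3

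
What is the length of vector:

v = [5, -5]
7.071

||v||₂ = √((5)² + (-5)²) = √50 = 7.071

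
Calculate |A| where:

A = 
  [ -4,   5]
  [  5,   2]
-33

For a 2×2 matrix, det = ad - bc = (-4)(2) - (5)(5) = -33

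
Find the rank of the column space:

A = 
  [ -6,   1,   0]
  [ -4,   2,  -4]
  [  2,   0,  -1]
dim(Col(A)) = 2

Row reduce:
R2 → R2 - (2/3)·R1
R3 → R3 + (1/3)·R1
R3 → R3 - (1/4)·R2
REF = 
  [ -6,   1,   0]
  [  0, 4/3,  -4]
  [  0,   0,   0]
Pivot columns: 1, 2 → 2 pivots.
dim(Col(A)) = number of pivot columns = 2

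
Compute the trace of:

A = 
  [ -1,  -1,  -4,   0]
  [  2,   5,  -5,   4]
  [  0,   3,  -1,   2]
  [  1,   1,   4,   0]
3

tr(A) = -1 + 5 + -1 + 0 = 3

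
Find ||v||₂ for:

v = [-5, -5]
7.071

||v||₂ = √((-5)² + (-5)²) = √50 = 7.071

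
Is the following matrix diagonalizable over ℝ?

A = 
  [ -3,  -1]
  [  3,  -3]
No

tr(A) = -6, det(A) = 12
Characteristic polynomial: λ² - tr(A)λ + det(A) = λ² + 6λ + 12
λ² + 6λ + 12 = 0  ⇒  λ = (-6 ± √((6)² - 4·(12)))/2 = (-6 ± √(-12))/2
  = -3 + i√3,  -3 - i√3
Eigenvalues: -3 + i√3, -3 - i√3  (≈ -3 + 1.732i, -3 - 1.732i)
Has complex eigenvalues (not diagonalizable over ℝ).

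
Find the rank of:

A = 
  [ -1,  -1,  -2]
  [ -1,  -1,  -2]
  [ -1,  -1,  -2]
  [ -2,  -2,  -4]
Row reduce:
R2 → R2 - (1)·R1
R3 → R3 - (1)·R1
R4 → R4 - (2)·R1
REF = 
  [ -1,  -1,  -2]
  [  0,   0,   0]
  [  0,   0,   0]
  [  0,   0,   0]
Pivot columns: 1 → 1 pivot.

rank(A) = 1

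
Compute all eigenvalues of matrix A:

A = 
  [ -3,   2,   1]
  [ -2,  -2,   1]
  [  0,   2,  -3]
λ = -4, -2 + i√3, -2 - i√3  (≈ -4, -2 + 1.732i, -2 - 1.732i)

Characteristic polynomial: det(λI - A) = λ³ + 8λ² + 23λ + 28
Testing integer divisors of the constant term: p(-4) = 0, so (λ + 4) is a factor:
p(λ) = (λ + 4)(λ² + 4λ + 7)
λ² + 4λ + 7 = 0  ⇒  λ = (-4 ± √((4)² - 4·(7)))/2 = (-4 ± √(-12))/2
  = -2 + i√3,  -2 - i√3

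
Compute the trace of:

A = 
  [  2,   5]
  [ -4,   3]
5

tr(A) = 2 + 3 = 5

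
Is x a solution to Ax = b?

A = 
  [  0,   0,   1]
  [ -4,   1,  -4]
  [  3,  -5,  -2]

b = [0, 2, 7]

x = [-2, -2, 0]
No

Ax = [0, 6, 4] ≠ b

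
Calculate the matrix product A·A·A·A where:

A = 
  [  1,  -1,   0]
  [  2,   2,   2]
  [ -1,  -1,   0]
A² = A·A:
A²[1,1] = (1)(1) + (-1)(2) + (0)(-1) = -1
A²[1,2] = (1)(-1) + (-1)(2) + (0)(-1) = -3
A²[1,3] = (1)(0) + (-1)(2) + (0)(0) = -2
A²[2,1] = (2)(1) + (2)(2) + (2)(-1) = 4
A²[2,2] = (2)(-1) + (2)(2) + (2)(-1) = 0
A²[2,3] = (2)(0) + (2)(2) + (2)(0) = 4
A²[3,1] = (-1)(1) + (-1)(2) + (0)(-1) = -3
A²[3,2] = (-1)(-1) + (-1)(2) + (0)(-1) = -1
A²[3,3] = (-1)(0) + (-1)(2) + (0)(0) = -2
A² = 
  [ -1,  -3,  -2]
  [  4,   0,   4]
  [ -3,  -1,  -2]

A^3 = A^2·A:
A^3[1,1] = (-1)(1) + (-3)(2) + (-2)(-1) = -5
A^3[1,2] = (-1)(-1) + (-3)(2) + (-2)(-1) = -3
A^3[1,3] = (-1)(0) + (-3)(2) + (-2)(0) = -6
A^3[2,1] = (4)(1) + (0)(2) + (4)(-1) = 0
A^3[2,2] = (4)(-1) + (0)(2) + (4)(-1) = -8
A^3[2,3] = (4)(0) + (0)(2) + (4)(0) = 0
A^3[3,1] = (-3)(1) + (-1)(2) + (-2)(-1) = -3
A^3[3,2] = (-3)(-1) + (-1)(2) + (-2)(-1) = 3
A^3[3,3] = (-3)(0) + (-1)(2) + (-2)(0) = -2
A^3 = 
  [ -5,  -3,  -6]
  [  0,  -8,   0]
  [ -3,   3,  -2]

A^4 = A^3·A:
A^4[1,1] = (-5)(1) + (-3)(2) + (-6)(-1) = -5
A^4[1,2] = (-5)(-1) + (-3)(2) + (-6)(-1) = 5
A^4[1,3] = (-5)(0) + (-3)(2) + (-6)(0) = -6
A^4[2,1] = (0)(1) + (-8)(2) + (0)(-1) = -16
A^4[2,2] = (0)(-1) + (-8)(2) + (0)(-1) = -16
A^4[2,3] = (0)(0) + (-8)(2) + (0)(0) = -16
A^4[3,1] = (-3)(1) + (3)(2) + (-2)(-1) = 5
A^4[3,2] = (-3)(-1) + (3)(2) + (-2)(-1) = 11
A^4[3,3] = (-3)(0) + (3)(2) + (-2)(0) = 6
A^4 = 
  [ -5,   5,  -6]
  [-16, -16, -16]
  [  5,  11,   6]

Therefore
A^4 = 
  [ -5,   5,  -6]
  [-16, -16, -16]
  [  5,  11,   6]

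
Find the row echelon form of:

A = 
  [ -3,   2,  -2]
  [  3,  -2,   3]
Row operations:
R2 → R2 + (1)·R1

Resulting echelon form:
REF = 
  [ -3,   2,  -2]
  [  0,   0,   1]

Rank = 2 (number of non-zero pivot rows).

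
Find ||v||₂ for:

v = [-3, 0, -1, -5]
5.916

||v||₂ = √((-3)² + (0)² + (-1)² + (-5)²) = √35 = 5.916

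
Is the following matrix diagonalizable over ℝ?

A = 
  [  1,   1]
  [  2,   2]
Yes

tr(A) = 3, det(A) = 0
Characteristic polynomial: λ² - tr(A)λ + det(A) = λ² - 3λ
λ² - 3λ = λ(λ - 3)
Eigenvalues: 3, 0
λ=0: alg. mult. = 1, geom. mult. = 2 - rank(A - (0)I) = 2 - 1 = 1
λ=3: alg. mult. = 1, geom. mult. = 2 - rank(A - (3)I) = 2 - 1 = 1
Sum of geometric multiplicities equals n, so A has n independent eigenvectors.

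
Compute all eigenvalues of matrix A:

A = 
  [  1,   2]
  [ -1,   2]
λ = (3 + i√7)/2, (3 - i√7)/2  (≈ 1.5 + 1.323i, 1.5 - 1.323i)

tr(A) = 3, det(A) = 4
Characteristic polynomial: λ² - tr(A)λ + det(A) = λ² - 3λ + 4
λ² - 3λ + 4 = 0  ⇒  λ = (3 ± √((-3)² - 4·(4)))/2 = (3 ± √(-7))/2
  = (3 + i√7)/2,  (3 - i√7)/2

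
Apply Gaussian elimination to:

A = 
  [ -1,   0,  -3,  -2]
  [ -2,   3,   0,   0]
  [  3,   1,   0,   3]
Row operations:
R2 → R2 - (2)·R1
R3 → R3 + (3)·R1
R3 → R3 - (1/3)·R2

Resulting echelon form:
REF = 
  [   -1,     0,    -3,    -2]
  [    0,     3,     6,     4]
  [    0,     0,   -11, -13/3]

Rank = 3 (number of non-zero pivot rows).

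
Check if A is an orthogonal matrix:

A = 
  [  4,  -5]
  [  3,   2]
No

AᵀA = 
  [ 25, -14]
  [-14,  29]
≠ I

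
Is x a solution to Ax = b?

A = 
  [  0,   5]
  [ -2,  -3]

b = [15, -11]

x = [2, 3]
No

Ax = [15, -13] ≠ b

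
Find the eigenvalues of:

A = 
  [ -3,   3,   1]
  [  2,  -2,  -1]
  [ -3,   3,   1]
Characteristic polynomial: det(λI - A) = λ³ + 4λ² + λ
The constant term is 0, so λ = 0 is a root: p(λ) = λ(λ² + 4λ + 1)
λ² + 4λ + 1 = 0  ⇒  λ = (-4 ± √((4)² - 4·(1)))/2 = (-4 ± √(12))/2
  = -2 + √3,  -2 - √3

λ = 0, -2 + √3, -2 - √3  (≈ 0, -0.2679, -3.732)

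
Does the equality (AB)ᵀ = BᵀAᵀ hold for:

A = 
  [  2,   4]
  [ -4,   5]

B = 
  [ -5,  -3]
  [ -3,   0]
Yes

(AB)ᵀ = 
  [-22,   5]
  [ -6,  12]

BᵀAᵀ = 
  [-22,   5]
  [ -6,  12]

Both sides are equal — this is the standard identity (AB)ᵀ = BᵀAᵀ, which holds for all A, B.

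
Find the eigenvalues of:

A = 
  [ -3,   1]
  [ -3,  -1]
tr(A) = -4, det(A) = 6
Characteristic polynomial: λ² - tr(A)λ + det(A) = λ² + 4λ + 6
λ² + 4λ + 6 = 0  ⇒  λ = (-4 ± √((4)² - 4·(6)))/2 = (-4 ± √(-8))/2
  = -2 + i√2,  -2 - i√2

λ = -2 + i√2, -2 - i√2  (≈ -2 + 1.414i, -2 - 1.414i)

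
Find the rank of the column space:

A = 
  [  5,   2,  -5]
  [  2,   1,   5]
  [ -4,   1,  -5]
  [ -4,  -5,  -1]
dim(Col(A)) = 3

Row reduce:
R2 → R2 - (2/5)·R1
R3 → R3 + (4/5)·R1
R4 → R4 + (4/5)·R1
R3 → R3 - (13)·R2
R4 → R4 + (17)·R2
R4 → R4 + (57/50)·R3
REF = 
  [   5,    2,   -5]
  [   0,  1/5,    7]
  [   0,    0, -100]
  [   0,    0,    0]
Pivot columns: 1, 2, 3 → 3 pivots.
dim(Col(A)) = number of pivot columns = 3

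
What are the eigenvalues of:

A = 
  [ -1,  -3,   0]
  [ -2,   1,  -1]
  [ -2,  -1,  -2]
λ = -1, (-1 + √37)/2, (-1 - √37)/2  (≈ -1, 2.541, -3.541)

Characteristic polynomial: det(λI - A) = λ³ + 2λ² - 8λ - 9
Testing integer divisors of the constant term: p(-1) = 0, so (λ + 1) is a factor:
p(λ) = (λ + 1)(λ² + λ - 9)
λ² + λ - 9 = 0  ⇒  λ = (-1 ± √((1)² - 4·(-9)))/2 = (-1 ± √(37))/2
  = (-1 + √37)/2,  (-1 - √37)/2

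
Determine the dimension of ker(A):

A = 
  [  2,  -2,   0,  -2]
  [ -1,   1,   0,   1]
nullity(A) = 3

Row reduce:
R2 → R2 + (1/2)·R1
REF = 
  [  2,  -2,   0,  -2]
  [  0,   0,   0,   0]
Pivot columns: 1 → 1 pivot.
rank(A) = 1, so nullity(A) = 4 - 1 = 3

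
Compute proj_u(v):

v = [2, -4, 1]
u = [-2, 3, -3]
v·u = (2)(-2) + (-4)(3) + (1)(-3) = -19
u·u = (-2)² + (3)² + (-3)² = 22
proj_u(v) = (v·u / u·u) × u = (-19/22) × u

proj_u(v) = [19/11, -57/22, 57/22]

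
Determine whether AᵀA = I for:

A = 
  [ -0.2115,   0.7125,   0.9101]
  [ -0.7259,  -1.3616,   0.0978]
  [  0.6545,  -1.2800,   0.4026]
No

AᵀA = 
  [  1,  -0.0001,   0]
  [ -0.0001,   4,   0]
  [  0,   0,   0.9999]
≠ I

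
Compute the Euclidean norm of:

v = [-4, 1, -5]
6.481

||v||₂ = √((-4)² + (1)² + (-5)²) = √42 = 6.481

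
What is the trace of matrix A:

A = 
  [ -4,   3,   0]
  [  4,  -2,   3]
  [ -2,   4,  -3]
-9

tr(A) = -4 + -2 + -3 = -9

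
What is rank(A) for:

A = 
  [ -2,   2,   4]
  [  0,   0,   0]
Row reduce:
(no row operations needed)
REF = 
  [ -2,   2,   4]
  [  0,   0,   0]
Pivot columns: 1 → 1 pivot.

rank(A) = 1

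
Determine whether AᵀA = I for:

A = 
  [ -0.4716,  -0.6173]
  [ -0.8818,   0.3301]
No

AᵀA = 
  [  1,   0]
  [  0,   0.4900]
≠ I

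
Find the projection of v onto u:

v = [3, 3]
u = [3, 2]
v·u = (3)(3) + (3)(2) = 15
u·u = (3)² + (2)² = 13
proj_u(v) = (v·u / u·u) × u = (15/13) × u

proj_u(v) = [45/13, 30/13]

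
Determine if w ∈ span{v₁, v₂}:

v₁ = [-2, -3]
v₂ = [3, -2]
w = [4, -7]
Yes

Form the augmented matrix and row-reduce:
[v₁|v₂|w] = 
  [ -2,   3,   4]
  [ -3,  -2,  -7]
R2 → R2 - (3/2)·R1
REF = 
  [   -2,     3,     4]
  [    0, -13/2,   -13]

No row of the form [0 0 | nonzero], so the system is consistent. Back-substitution gives c₁ = 1, c₂ = 2: w = (1)·v₁ + (2)·v₂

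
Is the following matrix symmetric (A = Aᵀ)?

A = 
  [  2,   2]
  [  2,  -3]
Yes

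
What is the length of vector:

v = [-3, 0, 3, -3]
5.196

||v||₂ = √((-3)² + (0)² + (3)² + (-3)²) = √27 = 5.196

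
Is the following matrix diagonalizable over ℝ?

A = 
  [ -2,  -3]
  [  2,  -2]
No

tr(A) = -4, det(A) = 10
Characteristic polynomial: λ² - tr(A)λ + det(A) = λ² + 4λ + 10
λ² + 4λ + 10 = 0  ⇒  λ = (-4 ± √((4)² - 4·(10)))/2 = (-4 ± √(-24))/2
  = -2 + i√6,  -2 - i√6
Eigenvalues: -2 + i√6, -2 - i√6  (≈ -2 + 2.449i, -2 - 2.449i)
Has complex eigenvalues (not diagonalizable over ℝ).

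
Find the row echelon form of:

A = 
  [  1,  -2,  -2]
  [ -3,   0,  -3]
Row operations:
R2 → R2 + (3)·R1

Resulting echelon form:
REF = 
  [  1,  -2,  -2]
  [  0,  -6,  -9]

Rank = 2 (number of non-zero pivot rows).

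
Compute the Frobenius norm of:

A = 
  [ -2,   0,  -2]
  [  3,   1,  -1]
||A||_F = 4.359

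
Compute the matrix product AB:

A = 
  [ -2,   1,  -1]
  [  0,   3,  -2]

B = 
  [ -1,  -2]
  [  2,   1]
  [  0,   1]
AB = 
  [  4,   4]
  [  6,   1]

A is 2×3 and B is 3×2, so AB is 2×2. Each entry is (row of A)·(column of B):
AB[1,1] = (-2)(-1) + (1)(2) + (-1)(0) = 4
AB[1,2] = (-2)(-2) + (1)(1) + (-1)(1) = 4
AB[2,1] = (0)(-1) + (3)(2) + (-2)(0) = 6
AB[2,2] = (0)(-2) + (3)(1) + (-2)(1) = 1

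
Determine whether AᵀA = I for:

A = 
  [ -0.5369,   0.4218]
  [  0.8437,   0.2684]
No

AᵀA = 
  [  1.0001,   0]
  [  0,   0.2500]
≠ I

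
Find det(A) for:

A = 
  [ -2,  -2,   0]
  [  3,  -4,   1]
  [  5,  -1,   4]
44

Cofactor expansion along row 1:
det(A) = (-2)·((-4)(4) - (1)(-1)) - (-2)·((3)(4) - (1)(5)) + (0)·((3)(-1) - (-4)(5))
  = (-2)(-15) - (-2)(7) + (0)(17)
  = 44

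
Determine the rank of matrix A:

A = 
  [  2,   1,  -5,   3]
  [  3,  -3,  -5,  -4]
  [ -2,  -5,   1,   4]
Row reduce:
R2 → R2 - (3/2)·R1
R3 → R3 + (1)·R1
R3 → R3 - (8/9)·R2
REF = 
  [    2,     1,    -5,     3]
  [    0,  -9/2,   5/2, -17/2]
  [    0,     0, -56/9, 131/9]
Pivot columns: 1, 2, 3 → 3 pivots.

rank(A) = 3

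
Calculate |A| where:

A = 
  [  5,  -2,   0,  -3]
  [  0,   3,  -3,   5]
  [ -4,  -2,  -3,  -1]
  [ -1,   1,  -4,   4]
Cofactor expansion along row 1: det(A) = a₁₁M₁₁ - a₁₂M₁₂ + a₁₃M₁₃ - a₁₄M₁₄

M₁₁ = det[[3, -3, 5]; [-2, -3, -1]; [1, -4, 4]]
  = (3)·((-3)(4) - (-1)(-4)) - (-3)·((-2)(4) - (-1)(1)) + (5)·((-2)(-4) - (-3)(1))
  = (3)(-16) - (-3)(-7) + (5)(11)
  = -14
M₁₂ = det[[0, -3, 5]; [-4, -3, -1]; [-1, -4, 4]]
  = (0)·((-3)(4) - (-1)(-4)) - (-3)·((-4)(4) - (-1)(-1)) + (5)·((-4)(-4) - (-3)(-1))
  = (0)(-16) - (-3)(-17) + (5)(13)
  = 14
M₁₃ = det[[0, 3, 5]; [-4, -2, -1]; [-1, 1, 4]]
  = (0)·((-2)(4) - (-1)(1)) - (3)·((-4)(4) - (-1)(-1)) + (5)·((-4)(1) - (-2)(-1))
  = (0)(-7) - (3)(-17) + (5)(-6)
  = 21
M₁₄ = det[[0, 3, -3]; [-4, -2, -3]; [-1, 1, -4]]
  = (0)·((-2)(-4) - (-3)(1)) - (3)·((-4)(-4) - (-3)(-1)) + (-3)·((-4)(1) - (-2)(-1))
  = (0)(11) - (3)(13) + (-3)(-6)
  = -21

det(A) = (5)(-14) - (-2)(14) + (0)(21) - (-3)(-21) = -105

det(A) = -105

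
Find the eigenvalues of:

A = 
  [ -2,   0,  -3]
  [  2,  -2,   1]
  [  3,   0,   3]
Characteristic polynomial: det(λI - A) = λ³ + λ² + λ + 6
Testing integer divisors of the constant term: p(-2) = 0, so (λ + 2) is a factor:
p(λ) = (λ + 2)(λ² - λ + 3)
λ² - λ + 3 = 0  ⇒  λ = (1 ± √((-1)² - 4·(3)))/2 = (1 ± √(-11))/2
  = (1 + i√11)/2,  (1 - i√11)/2

λ = -2, (1 + i√11)/2, (1 - i√11)/2  (≈ -2, 0.5 + 1.658i, 0.5 - 1.658i)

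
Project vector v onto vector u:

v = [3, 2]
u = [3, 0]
v·u = (3)(3) + (2)(0) = 9
u·u = (3)² + (0)² = 9
proj_u(v) = (v·u / u·u) × u = (9/9) × u = (1) × u

proj_u(v) = [3, 0]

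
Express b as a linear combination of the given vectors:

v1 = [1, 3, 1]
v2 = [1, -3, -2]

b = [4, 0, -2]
c1 = 2, c2 = 2

b = 2·v1 + 2·v2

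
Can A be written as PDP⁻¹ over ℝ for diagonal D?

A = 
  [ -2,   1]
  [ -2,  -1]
No

tr(A) = -3, det(A) = 4
Characteristic polynomial: λ² - tr(A)λ + det(A) = λ² + 3λ + 4
λ² + 3λ + 4 = 0  ⇒  λ = (-3 ± √((3)² - 4·(4)))/2 = (-3 ± √(-7))/2
  = (-3 + i√7)/2,  (-3 - i√7)/2
Eigenvalues: (-3 + i√7)/2, (-3 - i√7)/2  (≈ -1.5 + 1.323i, -1.5 - 1.323i)
Has complex eigenvalues (not diagonalizable over ℝ).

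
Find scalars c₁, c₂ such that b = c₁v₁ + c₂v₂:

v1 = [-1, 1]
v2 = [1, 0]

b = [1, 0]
c1 = 0, c2 = 1

b = 0·v1 + 1·v2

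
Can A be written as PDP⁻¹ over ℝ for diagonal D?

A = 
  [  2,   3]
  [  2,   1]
Yes

tr(A) = 3, det(A) = -4
Characteristic polynomial: λ² - tr(A)λ + det(A) = λ² - 3λ - 4
λ² - 3λ - 4 = (λ + 1)(λ - 4)
Eigenvalues: 4, -1
λ=-1: alg. mult. = 1, geom. mult. = 2 - rank(A - (-1)I) = 2 - 1 = 1
λ=4: alg. mult. = 1, geom. mult. = 2 - rank(A - (4)I) = 2 - 1 = 1
Sum of geometric multiplicities equals n, so A has n independent eigenvectors.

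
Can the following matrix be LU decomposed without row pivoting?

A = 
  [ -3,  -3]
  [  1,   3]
Yes.
A[1,1] = -3 ≠ 0, so Gaussian elimination proceeds without a row swap: multiplier ℓ₂₁ = (1)/(-3) = -1/3, and U[2,2] = 3 - (-1/3)(-3) = 2.
L = 
  [   1,    0]
  [-1/3,    1]
U = 
  [ -3,  -3]
  [  0,   2]
Check row 2 of LU: [(-1/3)(-3), (-1/3)(-3) + 2] = [1, 3] = row 2 of A ✓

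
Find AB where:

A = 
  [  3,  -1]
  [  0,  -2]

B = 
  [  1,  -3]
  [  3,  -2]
AB = 
  [  0,  -7]
  [ -6,   4]

A is 2×2 and B is 2×2, so AB is 2×2. Each entry is (row of A)·(column of B):
AB[1,1] = (3)(1) + (-1)(3) = 0
AB[1,2] = (3)(-3) + (-1)(-2) = -7
AB[2,1] = (0)(1) + (-2)(3) = -6
AB[2,2] = (0)(-3) + (-2)(-2) = 4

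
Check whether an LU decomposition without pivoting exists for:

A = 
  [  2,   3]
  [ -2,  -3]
Yes.
A[1,1] = 2 ≠ 0, so Gaussian elimination proceeds without a row swap: multiplier ℓ₂₁ = (-2)/(2) = -1, and U[2,2] = -3 - (-1)(3) = 0.
L = 
  [  1,   0]
  [ -1,   1]
U = 
  [  2,   3]
  [  0,   0]
Check row 2 of LU: [(-1)(2), (-1)(3) + 0] = [-2, -3] = row 2 of A ✓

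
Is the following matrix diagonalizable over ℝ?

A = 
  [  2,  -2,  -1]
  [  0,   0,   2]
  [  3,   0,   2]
No

Characteristic polynomial: det(λI - A) = λ³ - 4λ² + 7λ + 12
Testing integer divisors of the constant term: p(-1) = 0, so (λ + 1) is a factor:
p(λ) = (λ + 1)(λ² - 5λ + 12)
λ² - 5λ + 12 = 0  ⇒  λ = (5 ± √((-5)² - 4·(12)))/2 = (5 ± √(-23))/2
  = (5 + i√23)/2,  (5 - i√23)/2
Eigenvalues: -1, (5 + i√23)/2, (5 - i√23)/2  (≈ -1, 2.5 + 2.398i, 2.5 - 2.398i)
Has complex eigenvalues (not diagonalizable over ℝ).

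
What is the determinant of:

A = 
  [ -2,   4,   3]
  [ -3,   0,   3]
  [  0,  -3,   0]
Cofactor expansion along row 1:
det(A) = (-2)·((0)(0) - (3)(-3)) - (4)·((-3)(0) - (3)(0)) + (3)·((-3)(-3) - (0)(0))
  = (-2)(9) - (4)(0) + (3)(9)
  = 9

det(A) = 9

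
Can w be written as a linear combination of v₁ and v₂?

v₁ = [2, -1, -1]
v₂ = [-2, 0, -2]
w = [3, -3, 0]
No

Form the augmented matrix and row-reduce:
[v₁|v₂|w] = 
  [  2,  -2,   3]
  [ -1,   0,  -3]
  [ -1,  -2,   0]
R2 → R2 + (1/2)·R1
R3 → R3 + (1/2)·R1
R3 → R3 - (3)·R2
REF = 
  [   2,   -2,    3]
  [   0,   -1, -3/2]
  [   0,    0,    6]

Row 3 reads [0 0 | 6], i.e. 0 = 6, so the system is inconsistent and w ∉ span{v₁, v₂}.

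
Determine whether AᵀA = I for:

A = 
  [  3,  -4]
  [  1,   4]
No

AᵀA = 
  [ 10,  -8]
  [ -8,  32]
≠ I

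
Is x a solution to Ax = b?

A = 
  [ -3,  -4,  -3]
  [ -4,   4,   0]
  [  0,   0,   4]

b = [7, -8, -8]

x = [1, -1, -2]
Yes

Ax = [7, -8, -8] = b ✓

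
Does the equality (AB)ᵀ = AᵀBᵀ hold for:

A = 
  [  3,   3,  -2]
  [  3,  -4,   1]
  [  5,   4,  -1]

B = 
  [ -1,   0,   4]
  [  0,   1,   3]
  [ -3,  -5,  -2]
No

(AB)ᵀ = 
  [  3,  -6,  -2]
  [ 13,  -9,   9]
  [ 25,  -2,  34]

AᵀBᵀ = 
  [ 17,  18, -34]
  [ 13,   8,   3]
  [ -2,  -2,   3]

The two matrices differ, so (AB)ᵀ ≠ AᵀBᵀ in general. The correct identity is (AB)ᵀ = BᵀAᵀ.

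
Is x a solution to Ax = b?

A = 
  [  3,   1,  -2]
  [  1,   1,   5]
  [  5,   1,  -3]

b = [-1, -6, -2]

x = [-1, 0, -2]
No

Ax = [1, -11, 1] ≠ b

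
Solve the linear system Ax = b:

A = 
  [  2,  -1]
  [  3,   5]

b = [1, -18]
Row reduce the augmented matrix [A|b]:
R2 → R2 - (3/2)·R1
REF = 
  [    2,    -1,     1]
  [    0,  13/2, -39/2]

Back-substitution:
x₂ = (-39/2) / (13/2) = -3
x₁ = (1 - (-1)(-3)) / 2 = -1

x = [-1, -3]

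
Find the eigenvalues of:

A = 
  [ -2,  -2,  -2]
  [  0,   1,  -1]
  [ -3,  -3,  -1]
Characteristic polynomial: det(λI - A) = λ³ + 2λ² - 10λ + 4
Testing integer divisors of the constant term: p(2) = 0, so (λ - 2) is a factor:
p(λ) = (λ - 2)(λ² + 4λ - 2)
λ² + 4λ - 2 = 0  ⇒  λ = (-4 ± √((4)² - 4·(-2)))/2 = (-4 ± √(24))/2
  = -2 + √6,  -2 - √6

λ = 2, -2 + √6, -2 - √6  (≈ 2, 0.4495, -4.449)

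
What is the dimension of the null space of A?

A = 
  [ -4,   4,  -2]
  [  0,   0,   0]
nullity(A) = 2

Row reduce:
(no row operations needed)
REF = 
  [ -4,   4,  -2]
  [  0,   0,   0]
Pivot columns: 1 → 1 pivot.
rank(A) = 1, so nullity(A) = 3 - 1 = 2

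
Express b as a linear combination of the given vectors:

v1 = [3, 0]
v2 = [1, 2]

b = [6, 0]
c1 = 2, c2 = 0

b = 2·v1 + 0·v2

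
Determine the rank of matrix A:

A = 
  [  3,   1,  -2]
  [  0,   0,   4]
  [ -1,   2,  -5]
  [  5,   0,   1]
Row reduce:
R3 → R3 + (1/3)·R1
R4 → R4 - (5/3)·R1
Swap R2 ↔ R3
R4 → R4 + (5/7)·R2
R4 → R4 - (1/14)·R3
REF = 
  [    3,     1,    -2]
  [    0,   7/3, -17/3]
  [    0,     0,     4]
  [    0,     0,     0]
Pivot columns: 1, 2, 3 → 3 pivots.

rank(A) = 3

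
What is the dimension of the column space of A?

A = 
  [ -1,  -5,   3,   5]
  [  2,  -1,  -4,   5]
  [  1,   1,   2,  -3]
dim(Col(A)) = 3

Row reduce:
R2 → R2 + (2)·R1
R3 → R3 + (1)·R1
R3 → R3 - (4/11)·R2
REF = 
  [    -1,     -5,      3,      5]
  [     0,    -11,      2,     15]
  [     0,      0,  47/11, -38/11]
Pivot columns: 1, 2, 3 → 3 pivots.
dim(Col(A)) = number of pivot columns = 3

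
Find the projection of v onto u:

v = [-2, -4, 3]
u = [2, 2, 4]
proj_u(v) = [0, 0, 0]

v·u = (-2)(2) + (-4)(2) + (3)(4) = 0
u·u = (2)² + (2)² + (4)² = 24
proj_u(v) = (v·u / u·u) × u = (0/24) × u = (0) × u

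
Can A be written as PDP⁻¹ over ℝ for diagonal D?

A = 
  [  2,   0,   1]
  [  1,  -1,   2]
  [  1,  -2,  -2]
No

Characteristic polynomial: det(λI - A) = λ³ + λ² - λ - 11
By the rational root theorem any rational root is an integer dividing 11; none of those is a root, so p(λ) has no rational roots and hence (being an irreducible cubic) no repeated roots.
Discriminant of the cubic: Δ = -3020
Δ < 0 ⇒ one real eigenvalue and a complex-conjugate pair: λ ≈ -1.532 + 1.726i, -1.532 - 1.726i, 2.065
Has complex eigenvalues (not diagonalizable over ℝ).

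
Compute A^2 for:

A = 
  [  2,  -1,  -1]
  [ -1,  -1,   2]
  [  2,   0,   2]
A² = A·A:
A²[1,1] = (2)(2) + (-1)(-1) + (-1)(2) = 3
A²[1,2] = (2)(-1) + (-1)(-1) + (-1)(0) = -1
A²[1,3] = (2)(-1) + (-1)(2) + (-1)(2) = -6
A²[2,1] = (-1)(2) + (-1)(-1) + (2)(2) = 3
A²[2,2] = (-1)(-1) + (-1)(-1) + (2)(0) = 2
A²[2,3] = (-1)(-1) + (-1)(2) + (2)(2) = 3
A²[3,1] = (2)(2) + (0)(-1) + (2)(2) = 8
A²[3,2] = (2)(-1) + (0)(-1) + (2)(0) = -2
A²[3,3] = (2)(-1) + (0)(2) + (2)(2) = 2
A² = 
  [  3,  -1,  -6]
  [  3,   2,   3]
  [  8,  -2,   2]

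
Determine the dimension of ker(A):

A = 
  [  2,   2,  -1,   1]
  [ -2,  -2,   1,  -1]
nullity(A) = 3

Row reduce:
R2 → R2 + (1)·R1
REF = 
  [  2,   2,  -1,   1]
  [  0,   0,   0,   0]
Pivot columns: 1 → 1 pivot.
rank(A) = 1, so nullity(A) = 4 - 1 = 3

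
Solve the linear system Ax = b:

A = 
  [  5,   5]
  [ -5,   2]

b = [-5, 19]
Row reduce the augmented matrix [A|b]:
R2 → R2 + (1)·R1
REF = 
  [  5,   5,  -5]
  [  0,   7,  14]

Back-substitution:
x₂ = 14 / 7 = 2
x₁ = (-5 - (5)(2)) / 5 = -3

x = [-3, 2]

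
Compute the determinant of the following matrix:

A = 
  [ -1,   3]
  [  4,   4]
-16

For a 2×2 matrix, det = ad - bc = (-1)(4) - (3)(4) = -16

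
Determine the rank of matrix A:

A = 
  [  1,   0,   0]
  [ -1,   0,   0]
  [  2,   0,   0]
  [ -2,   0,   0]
Row reduce:
R2 → R2 + (1)·R1
R3 → R3 - (2)·R1
R4 → R4 + (2)·R1
REF = 
  [  1,   0,   0]
  [  0,   0,   0]
  [  0,   0,   0]
  [  0,   0,   0]
Pivot columns: 1 → 1 pivot.

rank(A) = 1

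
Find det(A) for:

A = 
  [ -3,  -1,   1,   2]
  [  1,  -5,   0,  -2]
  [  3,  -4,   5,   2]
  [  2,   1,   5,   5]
91

Cofactor expansion along row 1: det(A) = a₁₁M₁₁ - a₁₂M₁₂ + a₁₃M₁₃ - a₁₄M₁₄

M₁₁ = det[[-5, 0, -2]; [-4, 5, 2]; [1, 5, 5]]
  = (-5)·((5)(5) - (2)(5)) - (0)·((-4)(5) - (2)(1)) + (-2)·((-4)(5) - (5)(1))
  = (-5)(15) - (0)(-22) + (-2)(-25)
  = -25
M₁₂ = det[[1, 0, -2]; [3, 5, 2]; [2, 5, 5]]
  = (1)·((5)(5) - (2)(5)) - (0)·((3)(5) - (2)(2)) + (-2)·((3)(5) - (5)(2))
  = (1)(15) - (0)(11) + (-2)(5)
  = 5
M₁₃ = det[[1, -5, -2]; [3, -4, 2]; [2, 1, 5]]
  = (1)·((-4)(5) - (2)(1)) - (-5)·((3)(5) - (2)(2)) + (-2)·((3)(1) - (-4)(2))
  = (1)(-22) - (-5)(11) + (-2)(11)
  = 11
M₁₄ = det[[1, -5, 0]; [3, -4, 5]; [2, 1, 5]]
  = (1)·((-4)(5) - (5)(1)) - (-5)·((3)(5) - (5)(2)) + (0)·((3)(1) - (-4)(2))
  = (1)(-25) - (-5)(5) + (0)(11)
  = 0

det(A) = (-3)(-25) - (-1)(5) + (1)(11) - (2)(0) = 91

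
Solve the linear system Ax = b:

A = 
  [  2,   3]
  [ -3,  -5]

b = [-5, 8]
x = [-1, -1]

Row reduce the augmented matrix [A|b]:
R2 → R2 + (3/2)·R1
REF = 
  [   2,    3,   -5]
  [   0, -1/2,  1/2]

Back-substitution:
x₂ = (1/2) / (-1/2) = -1
x₁ = (-5 - (3)(-1)) / 2 = -1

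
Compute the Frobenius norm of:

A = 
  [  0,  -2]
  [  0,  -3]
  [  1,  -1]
||A||_F = 3.873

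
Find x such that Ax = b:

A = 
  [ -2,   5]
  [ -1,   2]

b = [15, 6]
x = [0, 3]

Row reduce the augmented matrix [A|b]:
R2 → R2 - (1/2)·R1
REF = 
  [  -2,    5,   15]
  [   0, -1/2, -3/2]

Back-substitution:
x₂ = (-3/2) / (-1/2) = 3
x₁ = (15 - (5)(3)) / (-2) = 0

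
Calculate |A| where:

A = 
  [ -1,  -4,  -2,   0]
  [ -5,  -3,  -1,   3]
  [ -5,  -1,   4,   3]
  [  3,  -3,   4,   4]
-481

Cofactor expansion along row 1: det(A) = a₁₁M₁₁ - a₁₂M₁₂ + a₁₃M₁₃ - a₁₄M₁₄

M₁₁ = det[[-3, -1, 3]; [-1, 4, 3]; [-3, 4, 4]]
  = (-3)·((4)(4) - (3)(4)) - (-1)·((-1)(4) - (3)(-3)) + (3)·((-1)(4) - (4)(-3))
  = (-3)(4) - (-1)(5) + (3)(8)
  = 17
M₁₂ = det[[-5, -1, 3]; [-5, 4, 3]; [3, 4, 4]]
  = (-5)·((4)(4) - (3)(4)) - (-1)·((-5)(4) - (3)(3)) + (3)·((-5)(4) - (4)(3))
  = (-5)(4) - (-1)(-29) + (3)(-32)
  = -145
M₁₃ = det[[-5, -3, 3]; [-5, -1, 3]; [3, -3, 4]]
  = (-5)·((-1)(4) - (3)(-3)) - (-3)·((-5)(4) - (3)(3)) + (3)·((-5)(-3) - (-1)(3))
  = (-5)(5) - (-3)(-29) + (3)(18)
  = -58
M₁₄ = det[[-5, -3, -1]; [-5, -1, 4]; [3, -3, 4]]
  = (-5)·((-1)(4) - (4)(-3)) - (-3)·((-5)(4) - (4)(3)) + (-1)·((-5)(-3) - (-1)(3))
  = (-5)(8) - (-3)(-32) + (-1)(18)
  = -154

det(A) = (-1)(17) - (-4)(-145) + (-2)(-58) - (0)(-154) = -481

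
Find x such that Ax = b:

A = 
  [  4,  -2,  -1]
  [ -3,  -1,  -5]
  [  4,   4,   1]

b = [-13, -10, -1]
x = [-2, 1, 3]

Row reduce the augmented matrix [A|b]:
R2 → R2 + (3/4)·R1
R3 → R3 - (1)·R1
R3 → R3 + (12/5)·R2
REF = 
  [     4,     -2,     -1,    -13]
  [     0,   -5/2,  -23/4,  -79/4]
  [     0,      0,  -59/5, -177/5]

Back-substitution:
x₃ = (-177/5) / (-59/5) = 3
x₂ = (-79/4 - (-23/4)(3)) / (-5/2) = 1
x₁ = (-13 - (-2)(1) - (-1)(3)) / 4 = -2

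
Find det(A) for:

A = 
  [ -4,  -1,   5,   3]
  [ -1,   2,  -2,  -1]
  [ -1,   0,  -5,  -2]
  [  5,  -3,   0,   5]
286

Cofactor expansion along row 1: det(A) = a₁₁M₁₁ - a₁₂M₁₂ + a₁₃M₁₃ - a₁₄M₁₄

M₁₁ = det[[2, -2, -1]; [0, -5, -2]; [-3, 0, 5]]
  = (2)·((-5)(5) - (-2)(0)) - (-2)·((0)(5) - (-2)(-3)) + (-1)·((0)(0) - (-5)(-3))
  = (2)(-25) - (-2)(-6) + (-1)(-15)
  = -47
M₁₂ = det[[-1, -2, -1]; [-1, -5, -2]; [5, 0, 5]]
  = (-1)·((-5)(5) - (-2)(0)) - (-2)·((-1)(5) - (-2)(5)) + (-1)·((-1)(0) - (-5)(5))
  = (-1)(-25) - (-2)(5) + (-1)(25)
  = 10
M₁₃ = det[[-1, 2, -1]; [-1, 0, -2]; [5, -3, 5]]
  = (-1)·((0)(5) - (-2)(-3)) - (2)·((-1)(5) - (-2)(5)) + (-1)·((-1)(-3) - (0)(5))
  = (-1)(-6) - (2)(5) + (-1)(3)
  = -7
M₁₄ = det[[-1, 2, -2]; [-1, 0, -5]; [5, -3, 0]]
  = (-1)·((0)(0) - (-5)(-3)) - (2)·((-1)(0) - (-5)(5)) + (-2)·((-1)(-3) - (0)(5))
  = (-1)(-15) - (2)(25) + (-2)(3)
  = -41

det(A) = (-4)(-47) - (-1)(10) + (5)(-7) - (3)(-41) = 286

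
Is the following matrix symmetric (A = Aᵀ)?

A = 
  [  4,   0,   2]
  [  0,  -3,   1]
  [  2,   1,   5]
Yes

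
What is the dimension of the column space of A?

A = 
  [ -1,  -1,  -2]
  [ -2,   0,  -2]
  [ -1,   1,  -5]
Row reduce:
R2 → R2 - (2)·R1
R3 → R3 - (1)·R1
R3 → R3 - (1)·R2
REF = 
  [ -1,  -1,  -2]
  [  0,   2,   2]
  [  0,   0,  -5]
Pivot columns: 1, 2, 3 → 3 pivots.
dim(Col(A)) = number of pivot columns = 3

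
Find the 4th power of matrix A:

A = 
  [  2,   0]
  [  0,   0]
A^4 = 
  [ 16,   0]
  [  0,   0]

A² = A·A:
A²[1,1] = (2)(2) + (0)(0) = 4
A²[1,2] = (2)(0) + (0)(0) = 0
A²[2,1] = (0)(2) + (0)(0) = 0
A²[2,2] = (0)(0) + (0)(0) = 0
A² = 
  [  4,   0]
  [  0,   0]

A^3 = A^2·A:
A^3[1,1] = (4)(2) + (0)(0) = 8
A^3[1,2] = (4)(0) + (0)(0) = 0
A^3[2,1] = (0)(2) + (0)(0) = 0
A^3[2,2] = (0)(0) + (0)(0) = 0
A^3 = 
  [  8,   0]
  [  0,   0]

A^4 = A^3·A:
A^4[1,1] = (8)(2) + (0)(0) = 16
A^4[1,2] = (8)(0) + (0)(0) = 0
A^4[2,1] = (0)(2) + (0)(0) = 0
A^4[2,2] = (0)(0) + (0)(0) = 0
A^4 = 
  [ 16,   0]
  [  0,   0]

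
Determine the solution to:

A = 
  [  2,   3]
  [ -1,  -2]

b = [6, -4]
Row reduce the augmented matrix [A|b]:
R2 → R2 + (1/2)·R1
REF = 
  [   2,    3,    6]
  [   0, -1/2,   -1]

Back-substitution:
x₂ = (-1) / (-1/2) = 2
x₁ = (6 - (3)(2)) / 2 = 0

x = [0, 2]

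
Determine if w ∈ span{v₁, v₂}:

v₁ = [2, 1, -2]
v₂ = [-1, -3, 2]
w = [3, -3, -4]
No

Form the augmented matrix and row-reduce:
[v₁|v₂|w] = 
  [  2,  -1,   3]
  [  1,  -3,  -3]
  [ -2,   2,  -4]
R2 → R2 - (1/2)·R1
R3 → R3 + (1)·R1
R3 → R3 + (2/5)·R2
REF = 
  [    2,    -1,     3]
  [    0,  -5/2,  -9/2]
  [    0,     0, -14/5]

Row 3 reads [0 0 | -14/5], i.e. 0 = -14/5, so the system is inconsistent and w ∉ span{v₁, v₂}.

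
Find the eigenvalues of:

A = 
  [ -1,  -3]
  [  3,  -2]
tr(A) = -3, det(A) = 11
Characteristic polynomial: λ² - tr(A)λ + det(A) = λ² + 3λ + 11
λ² + 3λ + 11 = 0  ⇒  λ = (-3 ± √((3)² - 4·(11)))/2 = (-3 ± √(-35))/2
  = (-3 + i√35)/2,  (-3 - i√35)/2

λ = (-3 + i√35)/2, (-3 - i√35)/2  (≈ -1.5 + 2.958i, -1.5 - 2.958i)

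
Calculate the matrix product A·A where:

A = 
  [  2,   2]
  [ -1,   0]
A² = A·A:
A²[1,1] = (2)(2) + (2)(-1) = 2
A²[1,2] = (2)(2) + (2)(0) = 4
A²[2,1] = (-1)(2) + (0)(-1) = -2
A²[2,2] = (-1)(2) + (0)(0) = -2
A² = 
  [  2,   4]
  [ -2,  -2]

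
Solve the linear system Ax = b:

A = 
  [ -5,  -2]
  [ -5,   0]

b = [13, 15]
x = [-3, 1]

Row reduce the augmented matrix [A|b]:
R2 → R2 - (1)·R1
REF = 
  [ -5,  -2,  13]
  [  0,   2,   2]

Back-substitution:
x₂ = 2 / 2 = 1
x₁ = (13 - (-2)(1)) / (-5) = -3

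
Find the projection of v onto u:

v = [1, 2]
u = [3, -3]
v·u = (1)(3) + (2)(-3) = -3
u·u = (3)² + (-3)² = 18
proj_u(v) = (v·u / u·u) × u = (-3/18) × u = (-1/6) × u

proj_u(v) = [-1/2, 1/2]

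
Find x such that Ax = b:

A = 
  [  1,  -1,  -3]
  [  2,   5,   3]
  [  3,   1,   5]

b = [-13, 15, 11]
Row reduce the augmented matrix [A|b]:
R2 → R2 - (2)·R1
R3 → R3 - (3)·R1
R3 → R3 - (4/7)·R2
REF = 
  [    1,    -1,    -3,   -13]
  [    0,     7,     9,    41]
  [    0,     0,  62/7, 186/7]

Back-substitution:
x₃ = (186/7) / (62/7) = 3
x₂ = (41 - (9)(3)) / 7 = 2
x₁ = (-13 - (-1)(2) - (-3)(3)) / 1 = -2

x = [-2, 2, 3]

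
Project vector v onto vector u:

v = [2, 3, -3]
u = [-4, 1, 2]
proj_u(v) = [44/21, -11/21, -22/21]

v·u = (2)(-4) + (3)(1) + (-3)(2) = -11
u·u = (-4)² + (1)² + (2)² = 21
proj_u(v) = (v·u / u·u) × u = (-11/21) × u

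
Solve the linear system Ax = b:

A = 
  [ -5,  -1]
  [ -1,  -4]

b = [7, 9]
Row reduce the augmented matrix [A|b]:
R2 → R2 - (1/5)·R1
REF = 
  [   -5,    -1,     7]
  [    0, -19/5,  38/5]

Back-substitution:
x₂ = (38/5) / (-19/5) = -2
x₁ = (7 - (-1)(-2)) / (-5) = -1

x = [-1, -2]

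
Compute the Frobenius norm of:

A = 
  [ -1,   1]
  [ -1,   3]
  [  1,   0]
||A||_F = 3.606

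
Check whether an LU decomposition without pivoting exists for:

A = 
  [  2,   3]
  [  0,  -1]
Yes.
A[1,1] = 2 ≠ 0, so Gaussian elimination proceeds without a row swap: multiplier ℓ₂₁ = (0)/(2) = 0, and U[2,2] = -1 - (0)(3) = -1.
L = 
  [  1,   0]
  [  0,   1]
U = 
  [  2,   3]
  [  0,  -1]
Check row 2 of LU: [(0)(2), (0)(3) + (-1)] = [0, -1] = row 2 of A ✓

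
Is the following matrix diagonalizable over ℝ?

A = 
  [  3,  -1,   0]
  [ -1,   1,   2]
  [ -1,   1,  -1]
Yes

Characteristic polynomial: det(λI - A) = λ³ - 3λ² - 4λ + 6
Testing integer divisors of the constant term: p(1) = 0, so (λ - 1) is a factor:
p(λ) = (λ - 1)(λ² - 2λ - 6)
λ² - 2λ - 6 = 0  ⇒  λ = (2 ± √((-2)² - 4·(-6)))/2 = (2 ± √(28))/2
  = 1 + √7,  1 - √7
Eigenvalues: 1, 1 + √7, 1 - √7  (≈ 1, 3.646, -1.646)
The two irrational eigenvalues are distinct (simple), so each has alg. mult. = geom. mult. = 1.
λ=1: alg. mult. = 1, geom. mult. = 3 - rank(A - (1)I) = 3 - 2 = 1
Sum of geometric multiplicities equals n, so A has n independent eigenvectors.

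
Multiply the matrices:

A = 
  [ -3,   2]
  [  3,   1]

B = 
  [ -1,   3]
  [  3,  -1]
A is 2×2 and B is 2×2, so AB is 2×2. Each entry is (row of A)·(column of B):
AB[1,1] = (-3)(-1) + (2)(3) = 9
AB[1,2] = (-3)(3) + (2)(-1) = -11
AB[2,1] = (3)(-1) + (1)(3) = 0
AB[2,2] = (3)(3) + (1)(-1) = 8

AB = 
  [  9, -11]
  [  0,   8]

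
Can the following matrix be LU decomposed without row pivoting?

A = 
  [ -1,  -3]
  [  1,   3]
Yes.
A[1,1] = -1 ≠ 0, so Gaussian elimination proceeds without a row swap: multiplier ℓ₂₁ = (1)/(-1) = -1, and U[2,2] = 3 - (-1)(-3) = 0.
L = 
  [  1,   0]
  [ -1,   1]
U = 
  [ -1,  -3]
  [  0,   0]
Check row 2 of LU: [(-1)(-1), (-1)(-3) + 0] = [1, 3] = row 2 of A ✓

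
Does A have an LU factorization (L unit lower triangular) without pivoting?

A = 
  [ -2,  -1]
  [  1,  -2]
Yes.
A[1,1] = -2 ≠ 0, so Gaussian elimination proceeds without a row swap: multiplier ℓ₂₁ = (1)/(-2) = -1/2, and U[2,2] = -2 - (-1/2)(-1) = -5/2.
L = 
  [   1,    0]
  [-1/2,    1]
U = 
  [  -2,   -1]
  [   0, -5/2]
Check row 2 of LU: [(-1/2)(-2), (-1/2)(-1) + (-5/2)] = [1, -2] = row 2 of A ✓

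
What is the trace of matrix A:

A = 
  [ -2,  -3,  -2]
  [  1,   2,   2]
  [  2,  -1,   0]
0

tr(A) = -2 + 2 + 0 = 0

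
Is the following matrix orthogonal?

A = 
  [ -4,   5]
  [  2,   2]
No

AᵀA = 
  [ 20, -16]
  [-16,  29]
≠ I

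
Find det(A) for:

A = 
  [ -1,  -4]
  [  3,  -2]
14

For a 2×2 matrix, det = ad - bc = (-1)(-2) - (-4)(3) = 14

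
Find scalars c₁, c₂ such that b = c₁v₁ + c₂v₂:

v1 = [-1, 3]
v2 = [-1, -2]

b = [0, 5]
c1 = 1, c2 = -1

b = 1·v1 + -1·v2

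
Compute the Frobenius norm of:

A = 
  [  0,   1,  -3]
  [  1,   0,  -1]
||A||_F = 3.464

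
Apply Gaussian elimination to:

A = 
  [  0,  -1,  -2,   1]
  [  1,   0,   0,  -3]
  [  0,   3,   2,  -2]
Row operations:
Swap R1 ↔ R2
R3 → R3 + (3)·R2

Resulting echelon form:
REF = 
  [  1,   0,   0,  -3]
  [  0,  -1,  -2,   1]
  [  0,   0,  -4,   1]

Rank = 3 (number of non-zero pivot rows).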